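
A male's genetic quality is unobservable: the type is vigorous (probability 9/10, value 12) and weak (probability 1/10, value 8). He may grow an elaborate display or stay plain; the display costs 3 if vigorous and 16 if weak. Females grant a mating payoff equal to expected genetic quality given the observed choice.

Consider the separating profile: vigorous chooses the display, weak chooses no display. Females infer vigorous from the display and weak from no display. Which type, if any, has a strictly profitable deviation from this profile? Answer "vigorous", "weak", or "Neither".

Neither

The display pays 12; no display pays 8.
vigorous: assigned the display, nets 12 − 3 = 9; deviating to no display nets 8.
weak: assigned no display, nets 8; deviating to the display nets 12 − 16 = -4.
Both types strictly prefer their assigned action; no profitable deviation.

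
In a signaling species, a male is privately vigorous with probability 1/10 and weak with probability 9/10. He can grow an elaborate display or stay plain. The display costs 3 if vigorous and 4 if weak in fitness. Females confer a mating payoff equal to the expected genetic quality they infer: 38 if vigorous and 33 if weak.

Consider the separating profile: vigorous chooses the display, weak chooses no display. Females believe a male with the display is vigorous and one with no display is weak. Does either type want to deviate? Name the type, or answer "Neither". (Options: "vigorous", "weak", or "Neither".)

The display pays 38; no display pays 33.
vigorous: assigned the display, nets 38 − 3 = 35; deviating to no display nets 33.
weak: assigned no display, nets 33; deviating to the display nets 38 − 4 = 34.
The weak type gains 1 by deviating.

weak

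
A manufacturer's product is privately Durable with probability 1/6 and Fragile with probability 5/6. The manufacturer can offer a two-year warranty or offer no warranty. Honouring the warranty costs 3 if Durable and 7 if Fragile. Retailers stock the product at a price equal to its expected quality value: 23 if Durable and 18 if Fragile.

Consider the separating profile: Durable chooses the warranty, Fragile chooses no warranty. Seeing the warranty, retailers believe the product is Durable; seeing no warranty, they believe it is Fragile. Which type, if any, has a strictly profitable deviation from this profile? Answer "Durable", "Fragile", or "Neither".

Neither

The warranty pays 23; no warranty pays 18.
Durable: assigned the warranty, nets 23 − 3 = 20; deviating to no warranty nets 18.
Fragile: assigned no warranty, nets 18; deviating to the warranty nets 23 − 7 = 16.
Both types strictly prefer their assigned action; no profitable deviation.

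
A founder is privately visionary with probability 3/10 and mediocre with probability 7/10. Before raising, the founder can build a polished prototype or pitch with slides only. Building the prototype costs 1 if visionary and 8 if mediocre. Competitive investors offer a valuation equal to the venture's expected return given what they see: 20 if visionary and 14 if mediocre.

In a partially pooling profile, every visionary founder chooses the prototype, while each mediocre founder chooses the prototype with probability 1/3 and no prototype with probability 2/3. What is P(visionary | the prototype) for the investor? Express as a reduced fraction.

9/16

P(the prototype) = (3/10)·1 + (7/10)·(1/3) = 8/15.
By Bayes' rule, P(visionary | the prototype) = (3/10) / (8/15) = 9/16.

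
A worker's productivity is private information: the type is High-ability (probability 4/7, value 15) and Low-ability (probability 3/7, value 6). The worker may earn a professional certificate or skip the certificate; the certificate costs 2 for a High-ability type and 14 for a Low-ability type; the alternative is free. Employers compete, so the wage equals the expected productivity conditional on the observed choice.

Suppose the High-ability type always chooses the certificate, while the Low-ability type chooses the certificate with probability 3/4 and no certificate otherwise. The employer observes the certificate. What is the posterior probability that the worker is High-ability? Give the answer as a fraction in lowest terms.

16/25

P(the certificate) = (4/7)·1 + (3/7)·(3/4) = 25/28.
By Bayes' rule, P(High-ability | the certificate) = (4/7) / (25/28) = 16/25.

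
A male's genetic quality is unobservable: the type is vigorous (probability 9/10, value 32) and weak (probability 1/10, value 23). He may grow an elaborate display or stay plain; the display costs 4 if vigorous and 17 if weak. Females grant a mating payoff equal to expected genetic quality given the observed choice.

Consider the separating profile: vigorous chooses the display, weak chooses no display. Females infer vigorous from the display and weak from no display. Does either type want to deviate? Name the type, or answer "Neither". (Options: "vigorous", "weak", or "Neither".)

Neither

The display pays 32; no display pays 23.
vigorous: assigned the display, nets 32 − 4 = 28; deviating to no display nets 23.
weak: assigned no display, nets 23; deviating to the display nets 32 − 17 = 15.
Both types strictly prefer their assigned action; no profitable deviation.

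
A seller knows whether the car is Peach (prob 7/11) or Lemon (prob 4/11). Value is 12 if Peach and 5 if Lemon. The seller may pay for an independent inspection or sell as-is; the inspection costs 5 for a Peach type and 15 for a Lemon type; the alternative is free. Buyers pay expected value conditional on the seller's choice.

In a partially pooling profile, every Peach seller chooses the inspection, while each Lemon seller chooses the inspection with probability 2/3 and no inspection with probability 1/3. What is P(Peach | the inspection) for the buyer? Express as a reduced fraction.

P(the inspection) = (7/11)·1 + (4/11)·(2/3) = 29/33.
By Bayes' rule, P(Peach | the inspection) = (7/11) / (29/33) = 21/29.

21/29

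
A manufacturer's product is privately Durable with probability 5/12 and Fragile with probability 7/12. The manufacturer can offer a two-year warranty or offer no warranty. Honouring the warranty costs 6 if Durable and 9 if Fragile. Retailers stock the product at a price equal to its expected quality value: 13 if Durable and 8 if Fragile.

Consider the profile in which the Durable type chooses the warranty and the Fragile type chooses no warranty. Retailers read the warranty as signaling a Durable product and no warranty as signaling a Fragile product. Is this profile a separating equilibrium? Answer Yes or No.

No

Under these beliefs, the warranty earns price 13 and no warranty earns price 8.
Durable: the warranty nets 13 − 6 = 7; no warranty nets 8. Durable would deviate to no warranty.
Fragile: the warranty nets 13 − 9 = 4; no warranty nets 8. Fragile prefers no warranty.
Durable has a profitable deviation, so the profile is not an equilibrium.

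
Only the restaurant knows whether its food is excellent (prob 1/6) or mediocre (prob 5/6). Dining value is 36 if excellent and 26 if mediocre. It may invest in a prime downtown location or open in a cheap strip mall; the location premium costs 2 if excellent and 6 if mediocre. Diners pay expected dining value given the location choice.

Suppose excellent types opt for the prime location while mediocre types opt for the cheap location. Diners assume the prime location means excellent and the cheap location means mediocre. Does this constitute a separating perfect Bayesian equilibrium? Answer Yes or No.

No

Under these beliefs, the prime location earns price premium 36 and the cheap location earns price premium 26.
excellent: the prime location nets 36 − 2 = 34; the cheap location nets 26. excellent prefers the prime location.
mediocre: the prime location nets 36 − 6 = 30; the cheap location nets 26. mediocre would deviate to the prime location.
mediocre has a profitable deviation, so the profile is not an equilibrium.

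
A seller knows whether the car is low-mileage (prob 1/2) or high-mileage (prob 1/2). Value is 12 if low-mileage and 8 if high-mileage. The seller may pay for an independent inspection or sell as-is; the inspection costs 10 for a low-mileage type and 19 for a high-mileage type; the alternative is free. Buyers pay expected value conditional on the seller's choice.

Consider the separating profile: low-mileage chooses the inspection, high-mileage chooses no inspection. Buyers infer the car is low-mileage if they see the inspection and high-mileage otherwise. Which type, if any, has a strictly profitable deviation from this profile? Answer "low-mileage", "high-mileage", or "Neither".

low-mileage

The inspection pays 12; no inspection pays 8.
low-mileage: assigned the inspection, nets 12 − 10 = 2; deviating to no inspection nets 8.
high-mileage: assigned no inspection, nets 8; deviating to the inspection nets 12 − 19 = -7.
The low-mileage type gains 6 by deviating.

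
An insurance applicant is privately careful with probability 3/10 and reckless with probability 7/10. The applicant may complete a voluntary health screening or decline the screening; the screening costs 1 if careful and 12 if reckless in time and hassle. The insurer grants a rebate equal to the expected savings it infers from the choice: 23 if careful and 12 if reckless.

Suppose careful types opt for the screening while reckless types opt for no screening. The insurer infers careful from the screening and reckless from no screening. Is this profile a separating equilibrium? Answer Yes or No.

Under these beliefs, the screening earns rebate 23 and no screening earns rebate 12.
careful: the screening nets 23 − 1 = 22; no screening nets 12. careful prefers the screening.
reckless: the screening nets 23 − 12 = 11; no screening nets 12. reckless prefers no screening.
Neither type deviates, so the separating profile is an equilibrium.

Yes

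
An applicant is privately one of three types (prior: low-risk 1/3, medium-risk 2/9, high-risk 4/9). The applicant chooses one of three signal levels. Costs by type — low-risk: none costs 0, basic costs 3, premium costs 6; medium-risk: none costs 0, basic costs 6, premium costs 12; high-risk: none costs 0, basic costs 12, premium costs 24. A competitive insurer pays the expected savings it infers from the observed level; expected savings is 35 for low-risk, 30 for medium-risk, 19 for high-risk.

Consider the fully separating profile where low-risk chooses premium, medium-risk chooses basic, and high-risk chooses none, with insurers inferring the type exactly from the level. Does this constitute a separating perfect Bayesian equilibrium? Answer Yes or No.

Separating rebates: premium → 35, basic → 30, none → 19.
low-risk (assigned premium): none: 19 − 0 = 19; basic: 30 − 3 = 27; premium: 35 − 6 = 29. low-risk stays.
medium-risk (assigned basic): none: 19 − 0 = 19; basic: 30 − 6 = 24; premium: 35 − 12 = 23. medium-risk stays.
high-risk (assigned none): none: 19 − 0 = 19; basic: 30 − 12 = 18; premium: 35 − 24 = 11. high-risk stays.
Every type prefers its assigned level; separation holds.

Yes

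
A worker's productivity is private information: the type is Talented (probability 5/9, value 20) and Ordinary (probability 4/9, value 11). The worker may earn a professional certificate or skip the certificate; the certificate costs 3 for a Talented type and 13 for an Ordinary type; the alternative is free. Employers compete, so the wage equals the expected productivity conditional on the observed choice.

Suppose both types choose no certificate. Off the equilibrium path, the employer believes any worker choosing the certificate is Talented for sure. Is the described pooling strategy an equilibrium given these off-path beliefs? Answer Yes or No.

No

On path, the employer holds the prior and pays 5/9·20 + 4/9·11 = 16. Off path (the certificate), believing Talented, it pays 20.
Talented: no certificate nets 16; the certificate nets 20 − 3 = 17. Talented would deviate.
Ordinary: no certificate nets 16; the certificate nets 20 − 13 = 7. Ordinary stays.
A type deviates, so pooling fails.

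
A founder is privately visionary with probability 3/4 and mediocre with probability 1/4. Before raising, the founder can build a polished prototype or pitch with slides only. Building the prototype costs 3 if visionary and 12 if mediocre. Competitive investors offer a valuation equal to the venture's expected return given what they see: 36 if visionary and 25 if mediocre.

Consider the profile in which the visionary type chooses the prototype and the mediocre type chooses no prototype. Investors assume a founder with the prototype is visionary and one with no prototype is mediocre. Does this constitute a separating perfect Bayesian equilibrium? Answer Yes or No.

Yes

Under these beliefs, the prototype earns valuation 36 and no prototype earns valuation 25.
visionary: the prototype nets 36 − 3 = 33; no prototype nets 25. visionary prefers the prototype.
mediocre: the prototype nets 36 − 12 = 24; no prototype nets 25. mediocre prefers no prototype.
Neither type deviates, so the separating profile is an equilibrium.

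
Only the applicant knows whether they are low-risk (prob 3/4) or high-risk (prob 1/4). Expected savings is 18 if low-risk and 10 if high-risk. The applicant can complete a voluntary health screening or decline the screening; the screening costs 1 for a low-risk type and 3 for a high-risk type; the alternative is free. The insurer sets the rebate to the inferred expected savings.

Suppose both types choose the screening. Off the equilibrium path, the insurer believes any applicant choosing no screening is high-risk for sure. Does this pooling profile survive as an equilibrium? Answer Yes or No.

On path, the insurer holds the prior and pays 3/4·18 + 1/4·10 = 16. Off path (no screening), believing high-risk, it pays 10.
low-risk: the screening nets 16 − 1 = 15; no screening nets 10. low-risk stays.
high-risk: the screening nets 16 − 3 = 13; no screening nets 10. high-risk stays.
No type deviates, so pooling is sustained.

Yes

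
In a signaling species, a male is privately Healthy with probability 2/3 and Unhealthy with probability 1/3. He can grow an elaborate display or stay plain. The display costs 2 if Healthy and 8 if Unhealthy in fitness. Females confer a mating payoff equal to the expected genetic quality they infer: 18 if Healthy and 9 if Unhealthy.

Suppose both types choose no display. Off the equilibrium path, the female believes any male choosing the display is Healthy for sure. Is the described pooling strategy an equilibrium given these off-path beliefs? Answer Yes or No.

On path, the female holds the prior and pays 2/3·18 + 1/3·9 = 15. Off path (the display), believing Healthy, it pays 18.
Healthy: no display nets 15; the display nets 18 − 2 = 16. Healthy would deviate.
Unhealthy: no display nets 15; the display nets 18 − 8 = 10. Unhealthy stays.
A type deviates, so pooling fails.

No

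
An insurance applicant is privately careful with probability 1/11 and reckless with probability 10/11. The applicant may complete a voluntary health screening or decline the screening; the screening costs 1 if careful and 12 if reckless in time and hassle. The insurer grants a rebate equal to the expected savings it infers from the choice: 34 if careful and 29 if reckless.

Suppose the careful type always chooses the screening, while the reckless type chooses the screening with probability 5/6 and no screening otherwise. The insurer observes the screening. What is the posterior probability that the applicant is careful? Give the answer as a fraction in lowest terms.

P(the screening) = (1/11)·1 + (10/11)·(5/6) = 28/33.
By Bayes' rule, P(careful | the screening) = (1/11) / (28/33) = 3/28.

3/28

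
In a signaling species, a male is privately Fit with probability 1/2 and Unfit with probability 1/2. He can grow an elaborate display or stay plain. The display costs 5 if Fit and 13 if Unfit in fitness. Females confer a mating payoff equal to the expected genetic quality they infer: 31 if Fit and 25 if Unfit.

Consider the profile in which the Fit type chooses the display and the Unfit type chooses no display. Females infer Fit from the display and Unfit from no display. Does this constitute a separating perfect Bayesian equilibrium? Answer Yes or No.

Yes

Under these beliefs, the display earns mating payoff 31 and no display earns mating payoff 25.
Fit: the display nets 31 − 5 = 26; no display nets 25. Fit prefers the display.
Unfit: the display nets 31 − 13 = 18; no display nets 25. Unfit prefers no display.
Neither type deviates, so the separating profile is an equilibrium.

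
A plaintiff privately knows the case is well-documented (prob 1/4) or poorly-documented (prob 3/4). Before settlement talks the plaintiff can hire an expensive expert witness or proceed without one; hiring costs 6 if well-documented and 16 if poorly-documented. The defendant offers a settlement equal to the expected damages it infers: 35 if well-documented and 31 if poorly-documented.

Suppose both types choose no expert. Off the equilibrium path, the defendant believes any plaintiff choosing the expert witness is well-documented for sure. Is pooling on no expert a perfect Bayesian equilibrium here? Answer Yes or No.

Yes

On path, the defendant holds the prior and pays 1/4·35 + 3/4·31 = 32. Off path (the expert witness), believing well-documented, it pays 35.
well-documented: no expert nets 32; the expert witness nets 35 − 6 = 29. well-documented stays.
poorly-documented: no expert nets 32; the expert witness nets 35 − 16 = 19. poorly-documented stays.
No type deviates, so pooling is sustained.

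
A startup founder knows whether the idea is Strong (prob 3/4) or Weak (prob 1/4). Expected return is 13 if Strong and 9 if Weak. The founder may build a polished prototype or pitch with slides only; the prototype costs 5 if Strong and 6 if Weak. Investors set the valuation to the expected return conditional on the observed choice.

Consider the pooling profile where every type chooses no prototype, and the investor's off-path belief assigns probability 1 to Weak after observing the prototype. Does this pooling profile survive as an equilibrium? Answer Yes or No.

Yes

On path, the investor holds the prior and pays 3/4·13 + 1/4·9 = 12. Off path (the prototype), believing Weak, it pays 9.
Strong: no prototype nets 12; the prototype nets 9 − 5 = 4. Strong stays.
Weak: no prototype nets 12; the prototype nets 9 − 6 = 3. Weak stays.
No type deviates, so pooling is sustained.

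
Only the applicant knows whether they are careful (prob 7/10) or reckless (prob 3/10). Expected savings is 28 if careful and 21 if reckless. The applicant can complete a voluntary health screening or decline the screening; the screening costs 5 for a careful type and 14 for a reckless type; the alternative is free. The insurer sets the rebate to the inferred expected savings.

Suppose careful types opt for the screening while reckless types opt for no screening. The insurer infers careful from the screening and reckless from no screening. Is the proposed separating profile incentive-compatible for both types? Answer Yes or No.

Yes

Under these beliefs, the screening earns rebate 28 and no screening earns rebate 21.
careful: the screening nets 28 − 5 = 23; no screening nets 21. careful prefers the screening.
reckless: the screening nets 28 − 14 = 14; no screening nets 21. reckless prefers no screening.
Neither type deviates, so the separating profile is an equilibrium.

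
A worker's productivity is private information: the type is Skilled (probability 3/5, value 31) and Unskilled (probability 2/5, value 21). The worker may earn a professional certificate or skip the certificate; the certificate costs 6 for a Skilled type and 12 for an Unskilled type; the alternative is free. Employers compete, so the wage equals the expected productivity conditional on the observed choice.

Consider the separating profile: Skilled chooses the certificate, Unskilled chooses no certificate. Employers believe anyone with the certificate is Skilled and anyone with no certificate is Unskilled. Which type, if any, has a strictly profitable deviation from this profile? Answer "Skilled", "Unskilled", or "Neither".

Neither

The certificate pays 31; no certificate pays 21.
Skilled: assigned the certificate, nets 31 − 6 = 25; deviating to no certificate nets 21.
Unskilled: assigned no certificate, nets 21; deviating to the certificate nets 31 − 12 = 19.
Both types strictly prefer their assigned action; no profitable deviation.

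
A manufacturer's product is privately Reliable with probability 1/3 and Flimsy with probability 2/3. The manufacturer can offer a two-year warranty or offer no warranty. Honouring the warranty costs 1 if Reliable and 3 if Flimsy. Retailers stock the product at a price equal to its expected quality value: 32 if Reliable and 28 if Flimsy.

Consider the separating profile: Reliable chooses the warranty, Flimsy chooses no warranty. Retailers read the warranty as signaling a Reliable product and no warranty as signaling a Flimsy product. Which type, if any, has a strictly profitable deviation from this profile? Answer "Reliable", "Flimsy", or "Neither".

Flimsy

The warranty pays 32; no warranty pays 28.
Reliable: assigned the warranty, nets 32 − 1 = 31; deviating to no warranty nets 28.
Flimsy: assigned no warranty, nets 28; deviating to the warranty nets 32 − 3 = 29.
The Flimsy type gains 1 by deviating.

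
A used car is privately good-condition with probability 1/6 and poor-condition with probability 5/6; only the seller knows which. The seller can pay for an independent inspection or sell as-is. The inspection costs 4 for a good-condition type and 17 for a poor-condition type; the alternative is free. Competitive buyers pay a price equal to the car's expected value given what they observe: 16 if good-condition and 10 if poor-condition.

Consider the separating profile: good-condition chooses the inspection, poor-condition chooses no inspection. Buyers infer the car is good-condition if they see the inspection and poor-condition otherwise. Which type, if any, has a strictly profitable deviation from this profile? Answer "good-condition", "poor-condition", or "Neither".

Neither

The inspection pays 16; no inspection pays 10.
good-condition: assigned the inspection, nets 16 − 4 = 12; deviating to no inspection nets 10.
poor-condition: assigned no inspection, nets 10; deviating to the inspection nets 16 − 17 = -1.
Both types strictly prefer their assigned action; no profitable deviation.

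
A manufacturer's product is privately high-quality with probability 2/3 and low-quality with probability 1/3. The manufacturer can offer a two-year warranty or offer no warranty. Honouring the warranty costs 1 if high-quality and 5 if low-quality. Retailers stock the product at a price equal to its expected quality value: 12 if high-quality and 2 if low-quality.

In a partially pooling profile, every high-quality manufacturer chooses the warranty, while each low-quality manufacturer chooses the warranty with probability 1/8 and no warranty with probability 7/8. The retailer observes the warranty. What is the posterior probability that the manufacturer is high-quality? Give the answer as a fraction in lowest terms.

16/17

P(the warranty) = (2/3)·1 + (1/3)·(1/8) = 17/24.
By Bayes' rule, P(high-quality | the warranty) = (2/3) / (17/24) = 16/17.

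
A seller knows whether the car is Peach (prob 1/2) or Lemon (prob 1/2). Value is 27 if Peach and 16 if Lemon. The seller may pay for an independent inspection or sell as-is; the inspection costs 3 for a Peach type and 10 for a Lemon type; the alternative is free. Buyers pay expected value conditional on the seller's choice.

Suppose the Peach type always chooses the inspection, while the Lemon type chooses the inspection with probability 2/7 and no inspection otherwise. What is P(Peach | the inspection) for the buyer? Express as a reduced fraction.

P(the inspection) = (1/2)·1 + (1/2)·(2/7) = 9/14.
By Bayes' rule, P(Peach | the inspection) = (1/2) / (9/14) = 7/9.

7/9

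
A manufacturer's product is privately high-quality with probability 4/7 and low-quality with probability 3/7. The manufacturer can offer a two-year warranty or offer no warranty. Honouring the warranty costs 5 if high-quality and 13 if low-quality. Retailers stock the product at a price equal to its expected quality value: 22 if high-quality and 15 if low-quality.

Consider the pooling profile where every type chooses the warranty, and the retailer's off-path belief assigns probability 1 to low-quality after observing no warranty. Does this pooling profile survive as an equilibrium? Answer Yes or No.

On path, the retailer holds the prior and pays 4/7·22 + 3/7·15 = 19. Off path (no warranty), believing low-quality, it pays 15.
high-quality: the warranty nets 19 − 5 = 14; no warranty nets 15. high-quality would deviate.
low-quality: the warranty nets 19 − 13 = 6; no warranty nets 15. low-quality would deviate.
A type deviates, so pooling fails.

No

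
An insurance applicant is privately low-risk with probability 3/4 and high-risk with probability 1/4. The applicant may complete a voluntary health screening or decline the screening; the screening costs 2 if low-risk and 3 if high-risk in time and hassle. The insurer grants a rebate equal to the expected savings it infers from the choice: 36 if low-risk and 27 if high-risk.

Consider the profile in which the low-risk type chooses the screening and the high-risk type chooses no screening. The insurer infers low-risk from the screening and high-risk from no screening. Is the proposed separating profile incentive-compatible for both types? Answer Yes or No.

Under these beliefs, the screening earns rebate 36 and no screening earns rebate 27.
low-risk: the screening nets 36 − 2 = 34; no screening nets 27. low-risk prefers the screening.
high-risk: the screening nets 36 − 3 = 33; no screening nets 27. high-risk would deviate to the screening.
high-risk has a profitable deviation, so the profile is not an equilibrium.

No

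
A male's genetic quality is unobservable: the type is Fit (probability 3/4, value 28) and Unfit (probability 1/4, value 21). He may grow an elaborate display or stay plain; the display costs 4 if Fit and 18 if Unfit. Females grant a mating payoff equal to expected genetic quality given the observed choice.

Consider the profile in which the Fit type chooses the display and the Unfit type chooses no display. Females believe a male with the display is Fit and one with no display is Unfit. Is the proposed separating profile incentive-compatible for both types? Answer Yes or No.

Under these beliefs, the display earns mating payoff 28 and no display earns mating payoff 21.
Fit: the display nets 28 − 4 = 24; no display nets 21. Fit prefers the display.
Unfit: the display nets 28 − 18 = 10; no display nets 21. Unfit prefers no display.
Neither type deviates, so the separating profile is an equilibrium.

Yes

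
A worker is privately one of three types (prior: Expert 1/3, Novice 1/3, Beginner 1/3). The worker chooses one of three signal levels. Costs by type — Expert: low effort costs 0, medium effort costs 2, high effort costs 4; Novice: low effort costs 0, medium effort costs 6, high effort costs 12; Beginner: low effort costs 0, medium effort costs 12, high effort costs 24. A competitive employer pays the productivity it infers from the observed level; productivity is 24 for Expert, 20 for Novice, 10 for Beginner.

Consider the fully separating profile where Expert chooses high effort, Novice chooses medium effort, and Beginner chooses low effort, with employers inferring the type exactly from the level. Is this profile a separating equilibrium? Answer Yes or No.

Separating wages: high effort → 24, medium effort → 20, low effort → 10.
Expert (assigned high effort): low effort: 10 − 0 = 10; medium effort: 20 − 2 = 18; high effort: 24 − 4 = 20. Expert stays.
Novice (assigned medium effort): low effort: 10 − 0 = 10; medium effort: 20 − 6 = 14; high effort: 24 − 12 = 12. Novice stays.
Beginner (assigned low effort): low effort: 10 − 0 = 10; medium effort: 20 − 12 = 8; high effort: 24 − 24 = 0. Beginner stays.
Every type prefers its assigned level; separation holds.

Yes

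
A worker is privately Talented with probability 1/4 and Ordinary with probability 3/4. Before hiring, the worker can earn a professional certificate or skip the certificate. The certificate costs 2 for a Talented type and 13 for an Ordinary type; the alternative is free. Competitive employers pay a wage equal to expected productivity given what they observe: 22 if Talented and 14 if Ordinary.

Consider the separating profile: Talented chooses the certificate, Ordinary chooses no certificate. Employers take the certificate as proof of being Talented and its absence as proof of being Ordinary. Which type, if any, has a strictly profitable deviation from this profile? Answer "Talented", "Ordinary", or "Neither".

The certificate pays 22; no certificate pays 14.
Talented: assigned the certificate, nets 22 − 2 = 20; deviating to no certificate nets 14.
Ordinary: assigned no certificate, nets 14; deviating to the certificate nets 22 − 13 = 9.
Both types strictly prefer their assigned action; no profitable deviation.

Neither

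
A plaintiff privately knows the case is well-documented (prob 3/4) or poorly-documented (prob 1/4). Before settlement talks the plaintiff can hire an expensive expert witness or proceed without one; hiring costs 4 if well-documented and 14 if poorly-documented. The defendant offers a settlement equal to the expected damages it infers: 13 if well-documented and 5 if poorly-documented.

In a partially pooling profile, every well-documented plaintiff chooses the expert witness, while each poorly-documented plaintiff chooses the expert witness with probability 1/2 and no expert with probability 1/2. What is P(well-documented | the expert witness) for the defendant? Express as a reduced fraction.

6/7

P(the expert witness) = (3/4)·1 + (1/4)·(1/2) = 7/8.
By Bayes' rule, P(well-documented | the expert witness) = (3/4) / (7/8) = 6/7.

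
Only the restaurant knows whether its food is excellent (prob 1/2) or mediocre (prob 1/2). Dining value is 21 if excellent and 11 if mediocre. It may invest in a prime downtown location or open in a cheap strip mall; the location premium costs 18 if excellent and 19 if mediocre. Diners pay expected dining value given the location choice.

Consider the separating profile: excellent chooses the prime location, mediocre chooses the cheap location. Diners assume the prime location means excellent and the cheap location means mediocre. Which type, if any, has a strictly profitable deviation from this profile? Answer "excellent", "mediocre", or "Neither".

The prime location pays 21; the cheap location pays 11.
excellent: assigned the prime location, nets 21 − 18 = 3; deviating to the cheap location nets 11.
mediocre: assigned the cheap location, nets 11; deviating to the prime location nets 21 − 19 = 2.
The excellent type gains 8 by deviating.

excellent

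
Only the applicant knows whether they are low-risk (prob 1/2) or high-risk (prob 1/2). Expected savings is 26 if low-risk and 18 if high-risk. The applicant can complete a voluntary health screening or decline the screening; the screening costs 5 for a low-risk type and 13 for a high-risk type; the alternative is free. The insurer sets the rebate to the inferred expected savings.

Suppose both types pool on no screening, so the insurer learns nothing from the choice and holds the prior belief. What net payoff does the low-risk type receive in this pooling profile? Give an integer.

22

Pooled rebate = 1/2·26 + 1/2·18 = 22.
low-risk pays no cost for no screening, so net payoff = 22.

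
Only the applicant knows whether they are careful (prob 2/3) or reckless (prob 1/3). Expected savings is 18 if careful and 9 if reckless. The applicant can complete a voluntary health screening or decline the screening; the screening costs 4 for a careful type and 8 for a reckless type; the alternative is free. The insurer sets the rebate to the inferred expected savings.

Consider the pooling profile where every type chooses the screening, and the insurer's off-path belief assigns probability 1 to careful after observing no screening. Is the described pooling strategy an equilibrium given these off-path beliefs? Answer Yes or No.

No

On path, the insurer holds the prior and pays 2/3·18 + 1/3·9 = 15. Off path (no screening), believing careful, it pays 18.
careful: the screening nets 15 − 4 = 11; no screening nets 18. careful would deviate.
reckless: the screening nets 15 − 8 = 7; no screening nets 18. reckless would deviate.
A type deviates, so pooling fails.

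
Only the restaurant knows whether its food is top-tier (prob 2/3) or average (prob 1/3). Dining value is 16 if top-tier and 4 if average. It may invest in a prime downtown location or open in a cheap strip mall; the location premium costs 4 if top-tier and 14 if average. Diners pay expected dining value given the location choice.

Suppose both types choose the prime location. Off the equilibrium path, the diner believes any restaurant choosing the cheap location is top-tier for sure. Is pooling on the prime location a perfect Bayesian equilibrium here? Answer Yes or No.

No

On path, the diner holds the prior and pays 2/3·16 + 1/3·4 = 12. Off path (the cheap location), believing top-tier, it pays 16.
top-tier: the prime location nets 12 − 4 = 8; the cheap location nets 16. top-tier would deviate.
average: the prime location nets 12 − 14 = -2; the cheap location nets 16. average would deviate.
A type deviates, so pooling fails.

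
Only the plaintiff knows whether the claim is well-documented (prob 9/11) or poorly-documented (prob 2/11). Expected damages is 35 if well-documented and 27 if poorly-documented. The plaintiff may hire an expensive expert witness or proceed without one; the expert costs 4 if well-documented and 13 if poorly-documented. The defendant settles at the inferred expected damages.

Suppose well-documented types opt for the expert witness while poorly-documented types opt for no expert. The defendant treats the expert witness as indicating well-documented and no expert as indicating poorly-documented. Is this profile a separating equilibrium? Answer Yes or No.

Yes

Under these beliefs, the expert witness earns settlement 35 and no expert earns settlement 27.
well-documented: the expert witness nets 35 − 4 = 31; no expert nets 27. well-documented prefers the expert witness.
poorly-documented: the expert witness nets 35 − 13 = 22; no expert nets 27. poorly-documented prefers no expert.
Neither type deviates, so the separating profile is an equilibrium.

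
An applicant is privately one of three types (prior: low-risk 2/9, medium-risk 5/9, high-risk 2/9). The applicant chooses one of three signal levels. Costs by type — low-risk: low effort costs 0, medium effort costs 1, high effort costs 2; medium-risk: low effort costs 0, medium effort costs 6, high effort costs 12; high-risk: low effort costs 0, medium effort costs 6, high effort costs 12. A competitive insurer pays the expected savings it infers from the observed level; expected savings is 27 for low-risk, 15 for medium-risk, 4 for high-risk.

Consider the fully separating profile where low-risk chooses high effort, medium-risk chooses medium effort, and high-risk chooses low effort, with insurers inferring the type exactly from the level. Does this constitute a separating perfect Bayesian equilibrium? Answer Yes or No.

No

Separating rebates: high effort → 27, medium effort → 15, low effort → 4.
low-risk (assigned high effort): low effort: 4 − 0 = 4; medium effort: 15 − 1 = 14; high effort: 27 − 2 = 25. low-risk stays.
medium-risk (assigned medium effort): low effort: 4 − 0 = 4; medium effort: 15 − 6 = 9; high effort: 27 − 12 = 15. medium-risk prefers high effort.
high-risk (assigned low effort): low effort: 4 − 0 = 4; medium effort: 15 − 6 = 9; high effort: 27 − 12 = 15. high-risk prefers high effort.
At least one type deviates; the separating profile fails.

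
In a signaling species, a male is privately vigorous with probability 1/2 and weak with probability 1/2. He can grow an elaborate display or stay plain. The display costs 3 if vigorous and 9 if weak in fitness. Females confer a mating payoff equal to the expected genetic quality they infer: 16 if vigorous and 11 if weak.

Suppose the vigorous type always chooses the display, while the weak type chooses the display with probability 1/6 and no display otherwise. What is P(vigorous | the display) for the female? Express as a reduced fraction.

6/7

P(the display) = (1/2)·1 + (1/2)·(1/6) = 7/12.
By Bayes' rule, P(vigorous | the display) = (1/2) / (7/12) = 6/7.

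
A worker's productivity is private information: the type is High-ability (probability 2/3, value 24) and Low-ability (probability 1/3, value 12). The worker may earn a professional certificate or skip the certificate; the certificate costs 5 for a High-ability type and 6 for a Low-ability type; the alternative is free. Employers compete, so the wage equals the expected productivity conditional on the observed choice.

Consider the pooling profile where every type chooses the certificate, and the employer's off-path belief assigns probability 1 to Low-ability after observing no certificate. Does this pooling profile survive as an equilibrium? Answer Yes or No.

Yes

On path, the employer holds the prior and pays 2/3·24 + 1/3·12 = 20. Off path (no certificate), believing Low-ability, it pays 12.
High-ability: the certificate nets 20 − 5 = 15; no certificate nets 12. High-ability stays.
Low-ability: the certificate nets 20 − 6 = 14; no certificate nets 12. Low-ability stays.
No type deviates, so pooling is sustained.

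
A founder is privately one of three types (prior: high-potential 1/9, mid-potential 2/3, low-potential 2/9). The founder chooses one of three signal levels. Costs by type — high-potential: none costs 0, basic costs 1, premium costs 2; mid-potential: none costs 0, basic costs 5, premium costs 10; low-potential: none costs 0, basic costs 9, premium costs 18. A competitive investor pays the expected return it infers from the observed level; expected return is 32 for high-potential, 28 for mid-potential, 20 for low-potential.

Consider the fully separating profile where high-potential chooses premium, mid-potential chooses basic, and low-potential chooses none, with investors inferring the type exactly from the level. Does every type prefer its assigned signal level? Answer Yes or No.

Separating valuations: premium → 32, basic → 28, none → 20.
high-potential (assigned premium): none: 20 − 0 = 20; basic: 28 − 1 = 27; premium: 32 − 2 = 30. high-potential stays.
mid-potential (assigned basic): none: 20 − 0 = 20; basic: 28 − 5 = 23; premium: 32 − 10 = 22. mid-potential stays.
low-potential (assigned none): none: 20 − 0 = 20; basic: 28 − 9 = 19; premium: 32 − 18 = 14. low-potential stays.
Every type prefers its assigned level; separation holds.

Yes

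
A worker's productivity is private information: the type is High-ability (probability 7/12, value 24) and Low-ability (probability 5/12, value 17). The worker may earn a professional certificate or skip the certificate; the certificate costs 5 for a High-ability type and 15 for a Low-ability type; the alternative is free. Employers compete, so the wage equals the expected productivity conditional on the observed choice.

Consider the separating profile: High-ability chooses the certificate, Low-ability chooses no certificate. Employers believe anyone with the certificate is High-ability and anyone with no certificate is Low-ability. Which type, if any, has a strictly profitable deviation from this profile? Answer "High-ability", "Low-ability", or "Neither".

The certificate pays 24; no certificate pays 17.
High-ability: assigned the certificate, nets 24 − 5 = 19; deviating to no certificate nets 17.
Low-ability: assigned no certificate, nets 17; deviating to the certificate nets 24 − 15 = 9.
Both types strictly prefer their assigned action; no profitable deviation.

Neither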